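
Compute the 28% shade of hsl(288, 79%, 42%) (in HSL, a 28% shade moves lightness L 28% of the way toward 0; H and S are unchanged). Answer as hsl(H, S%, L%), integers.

hsl(288, 79%, 30%)

L moves 28% from 42 toward 0: 42 − 11.76 = 30.24 → 30.
H and S are unchanged.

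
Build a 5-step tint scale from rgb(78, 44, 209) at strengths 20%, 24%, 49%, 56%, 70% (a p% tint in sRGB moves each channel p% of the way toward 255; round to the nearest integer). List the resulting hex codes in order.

20%: (78 + 35.4 = 113.4→113, 44 + 42.2 = 86.2→86, 209 + 9.2 = 218.2→218) → #7156DA
24%: (78 + 42.48 = 120.48→120, 44 + 50.64 = 94.64→95, 209 + 11.04 = 220.04→220) → #785FDC
49%: (78 + 86.73 = 164.73→165, 44 + 103.39 = 147.39→147, 209 + 22.54 = 231.54→232) → #A593E8
56%: (78 + 99.12 = 177.12→177, 44 + 118.16 = 162.16→162, 209 + 25.76 = 234.76→235) → #B1A2EB
70%: (78 + 123.9 = 201.9→202, 44 + 147.7 = 191.7→192, 209 + 32.2 = 241.2→241) → #CAC0F1

#7156DA, #785FDC, #A593E8, #B1A2EB, #CAC0F1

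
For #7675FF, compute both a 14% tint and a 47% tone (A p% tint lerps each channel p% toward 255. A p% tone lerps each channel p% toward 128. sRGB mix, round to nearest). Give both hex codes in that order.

#7675FF is rgb(118, 117, 255).
14% tint:
  R: 118 + 19.18 = 137.18 → 137
  G: 117 + 0.14×(255−117) = 117 + 19.32 = 136.32 → 136
  B: 255 + 0.14×(255−255) = 255 + 0 = 255 → 255
  → #8988FF
47% tone:
  R: 118 + 4.7 = 122.7 → 123
  G: 117 + 0.47×(128−117) = 117 + 5.17 = 122.17 → 122
  B: 255 + 0.47×(128−255) = 255 − 59.69 = 195.31 → 195
  → #7B7AC3

#8988FF, #7B7AC3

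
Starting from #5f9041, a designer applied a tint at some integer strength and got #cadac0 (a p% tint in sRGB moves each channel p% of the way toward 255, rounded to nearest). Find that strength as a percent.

67%

#5f9041 is rgb(95, 144, 65); #cadac0 is rgb(202, 218, 192).
On the B channel (widest range): 192 ≈ 65 + (p/100)(255 − 65), so p ≈ 100×(192 − 65)/(255 − 65) = 12700/190 = 66.84.
p = 67 reproduces all three channels after rounding.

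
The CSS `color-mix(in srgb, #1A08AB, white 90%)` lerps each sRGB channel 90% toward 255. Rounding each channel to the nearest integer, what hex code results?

#E8E6F7

#1A08AB is rgb(26, 8, 171).
Lerp each channel 90% toward 255:
  R: 26 + 206.1 = 232.1 → 232
  G: 8 + 0.9×(255−8) = 8 + 222.3 = 230.3 → 230
  B: 171 + 75.6 = 246.6 → 247
rgb(232, 230, 247) = #E8E6F7.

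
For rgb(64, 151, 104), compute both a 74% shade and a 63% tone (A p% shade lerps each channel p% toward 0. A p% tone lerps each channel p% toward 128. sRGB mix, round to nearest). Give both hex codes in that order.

#11271B, #688977

74% shade:
  R: 64 + 0.74×(0−64) = 64 − 47.36 = 16.64 → 17
  G: 151 − 111.74 = 39.26 → 39
  B: 104 + 0.74×(0−104) = 104 − 76.96 = 27.04 → 27
  → #11271B
63% tone:
  R: 64 + 40.32 = 104.32 → 104
  G: 151 + 0.63×(128−151) = 151 − 14.49 = 136.51 → 137
  B: 104 + 15.12 = 119.12 → 119
  → #688977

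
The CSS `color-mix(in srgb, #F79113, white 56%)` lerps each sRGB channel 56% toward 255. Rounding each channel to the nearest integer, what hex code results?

#FBCF97

#F79113 is rgb(247, 145, 19).
A 56% tint moves each channel 56% toward 255:
  R: 247 + 0.56×(255−247) = 247 + 4.48 = 251.48 → 251
  G: 145 + 61.6 = 206.6 → 207
  B: 19 + 0.56×(255−19) = 19 + 132.16 = 151.16 → 151
rgb(251, 207, 151) = #FBCF97.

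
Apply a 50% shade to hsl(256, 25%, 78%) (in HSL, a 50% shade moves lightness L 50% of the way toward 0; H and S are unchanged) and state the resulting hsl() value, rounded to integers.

hsl(256, 25%, 39%)

L moves 50% from 78 toward 0: 78 − 39 = 39 → 39.
H and S are unchanged.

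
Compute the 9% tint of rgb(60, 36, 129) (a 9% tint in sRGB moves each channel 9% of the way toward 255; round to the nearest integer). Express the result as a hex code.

#4E388C

Per channel, c → c + 0.09(255 − c):
  R: 60 + 0.09×(255−60) = 60 + 17.55 = 77.55 → 78
  G: 36 + 19.71 = 55.71 → 56
  B: 129 + 0.09×(255−129) = 129 + 11.34 = 140.34 → 140
rgb(78, 56, 140) = #4E388C.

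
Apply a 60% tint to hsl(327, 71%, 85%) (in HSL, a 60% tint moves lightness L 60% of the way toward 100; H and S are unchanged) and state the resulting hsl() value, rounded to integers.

L moves 60% from 85 toward 100: 85 + 9 = 94 → 94.
H and S are unchanged.

hsl(327, 71%, 94%)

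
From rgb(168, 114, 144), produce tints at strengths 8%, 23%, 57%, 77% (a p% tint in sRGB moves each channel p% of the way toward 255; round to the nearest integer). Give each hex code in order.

8%: (168 + 6.96 = 174.96→175, 114 + 11.28 = 125.28→125, 144 + 8.88 = 152.88→153) → #AF7D99
23%: (168 + 20.01 = 188.01→188, 114 + 32.43 = 146.43→146, 144 + 25.53 = 169.53→170) → #BC92AA
57%: (168 + 49.59 = 217.59→218, 114 + 80.37 = 194.37→194, 144 + 63.27 = 207.27→207) → #DAC2CF
77%: (168 + 66.99 = 234.99→235, 114 + 108.57 = 222.57→223, 144 + 85.47 = 229.47→229) → #EBDFE5

#AF7D99, #BC92AA, #DAC2CF, #EBDFE5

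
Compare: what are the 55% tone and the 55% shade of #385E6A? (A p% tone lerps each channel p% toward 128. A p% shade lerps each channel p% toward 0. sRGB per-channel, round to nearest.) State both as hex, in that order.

#385E6A is rgb(56, 94, 106).
55% tone:
  R: 56 + 39.6 = 95.6 → 96
  G: 94 + 0.55×(128−94) = 94 + 18.7 = 112.7 → 113
  B: 106 + 0.55×(128−106) = 106 + 12.1 = 118.1 → 118
  → #607176
55% shade:
  R: 56 − 30.8 = 25.2 → 25
  G: 94 − 51.7 = 42.3 → 42
  B: 106 − 58.3 = 47.7 → 48
  → #192A30

#607176, #192A30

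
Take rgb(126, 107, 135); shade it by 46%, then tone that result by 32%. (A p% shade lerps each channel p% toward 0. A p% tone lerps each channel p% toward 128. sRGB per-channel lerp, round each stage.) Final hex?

A 46% shade moves each channel 46% toward 0:
  R: 126 + 0.46×(0−126) = 126 − 57.96 = 68.04 → 68
  G: 107 − 49.22 = 57.78 → 58
  B: 135 + 0.46×(0−135) = 135 − 62.1 = 72.9 → 73
After the shade: rgb(68, 58, 73) = #443a49.
Lerp each channel 32% toward 128:
  R: 68 + 0.32×(128−68) = 68 + 19.2 = 87.2 → 87
  G: 58 + 0.32×(128−58) = 58 + 22.4 = 80.4 → 80
  B: 73 + 17.6 = 90.6 → 91
rgb(87, 80, 91) = #57505b.

#57505b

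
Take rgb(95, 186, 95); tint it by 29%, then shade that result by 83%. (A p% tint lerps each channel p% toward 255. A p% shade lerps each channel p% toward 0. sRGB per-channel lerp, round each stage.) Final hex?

#182318

Per channel, c → c + 0.29(255 − c):
  R: 95 + 0.29×(255−95) = 95 + 46.4 = 141.4 → 141
  G: 186 + 20.01 = 206.01 → 206
  B: 95 + 46.4 = 141.4 → 141
After the tint: rgb(141, 206, 141) = #8DCE8D.
Lerp each channel 83% toward 0:
  R: 141 + 0.83×(0−141) = 141 − 117.03 = 23.97 → 24
  G: 206 + 0.83×(0−206) = 206 − 170.98 = 35.02 → 35
  B: 141 + 0.83×(0−141) = 141 − 117.03 = 23.97 → 24
rgb(24, 35, 24) = #182318.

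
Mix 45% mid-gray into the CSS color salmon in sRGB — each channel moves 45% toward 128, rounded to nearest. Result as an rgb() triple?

rgb(195, 128, 120)

CSS salmon is rgb(250, 128, 114).
A 45% tone moves each channel 45% toward 128:
  R: 250 + 0.45×(128−250) = 250 − 54.9 = 195.1 → 195
  G: 128 + 0.45×(128−128) = 128 + 0 = 128 → 128
  B: 114 + 6.3 = 120.3 → 120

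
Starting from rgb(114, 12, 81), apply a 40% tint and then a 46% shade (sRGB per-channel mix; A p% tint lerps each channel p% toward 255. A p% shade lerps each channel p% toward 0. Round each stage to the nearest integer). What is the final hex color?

#5C3B52

A 40% tint moves each channel 40% toward 255:
  R: 114 + 0.4×(255−114) = 114 + 56.4 = 170.4 → 170
  G: 12 + 0.4×(255−12) = 12 + 97.2 = 109.2 → 109
  B: 81 + 69.6 = 150.6 → 151
After the tint: rgb(170, 109, 151) = #AA6D97.
Per channel, c → c + 0.46(0 − c):
  R: 170 − 78.2 = 91.8 → 92
  G: 109 + 0.46×(0−109) = 109 − 50.14 = 58.86 → 59
  B: 151 − 69.46 = 81.54 → 82
rgb(92, 59, 82) = #5C3B52.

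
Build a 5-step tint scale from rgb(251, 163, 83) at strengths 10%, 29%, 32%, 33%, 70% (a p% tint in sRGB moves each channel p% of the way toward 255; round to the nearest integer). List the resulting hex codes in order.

#FBAC64, #FCBE85, #FCC08A, #FCC18C, #FEE3CB

10%: (251→251, 163 + 9.2 = 172.2→172, 83 + 17.2 = 100.2→100) → #FBAC64
29%: (251 + 1.16 = 252.16→252, 163 + 26.68 = 189.68→190, 83 + 49.88 = 132.88→133) → #FCBE85
32%: (251 + 1.28 = 252.28→252, 163 + 29.44 = 192.44→192, 83 + 55.04 = 138.04→138) → #FCC08A
33%: (251 + 1.32 = 252.32→252, 163 + 30.36 = 193.36→193, 83 + 56.76 = 139.76→140) → #FCC18C
70%: (251 + 2.8 = 253.8→254, 163 + 64.4 = 227.4→227, 83 + 120.4 = 203.4→203) → #FEE3CB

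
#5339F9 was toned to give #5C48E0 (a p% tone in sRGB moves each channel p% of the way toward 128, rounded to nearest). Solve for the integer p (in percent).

#5339F9 is rgb(83, 57, 249); #5C48E0 is rgb(92, 72, 224).
On the B channel (widest range): 224 ≈ 249 + (p/100)(128 − 249), so p ≈ 100×(224 − 249)/(128 − 249) = -2500/-121 = 20.66.
p = 21 reproduces all three channels after rounding.

21%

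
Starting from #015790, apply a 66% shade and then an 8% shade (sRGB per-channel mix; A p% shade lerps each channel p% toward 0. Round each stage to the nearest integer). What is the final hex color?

#015790 is rgb(1, 87, 144).
A 66% shade moves each channel 66% toward 0:
  R: 1 + 0.66×(0−1) = 1 − 0.66 = 0.34 → 0
  G: 87 − 57.42 = 29.58 → 30
  B: 144 + 0.66×(0−144) = 144 − 95.04 = 48.96 → 49
After the shade: rgb(0, 30, 49) = #001E31.
Lerp each channel 8% toward 0:
  R: 0 + 0.08×(0−0) = 0 + 0 = 0 → 0
  G: 30 − 2.4 = 27.6 → 28
  B: 49 + 0.08×(0−49) = 49 − 3.92 = 45.08 → 45
rgb(0, 28, 45) = #001C2D.

#001C2D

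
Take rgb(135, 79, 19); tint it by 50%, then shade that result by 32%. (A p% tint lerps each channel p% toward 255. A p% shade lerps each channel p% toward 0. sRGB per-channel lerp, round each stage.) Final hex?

Lerp each channel 50% toward 255:
  R: 135 + 60 = 195 → 195
  G: 79 + 0.5×(255−79) = 79 + 88 = 167 → 167
  B: 19 + 0.5×(255−19) = 19 + 118 = 137 → 137
After the tint: rgb(195, 167, 137) = #c3a789.
Per channel, c → c + 0.32(0 − c):
  R: 195 − 62.4 = 132.6 → 133
  G: 167 + 0.32×(0−167) = 167 − 53.44 = 113.56 → 114
  B: 137 + 0.32×(0−137) = 137 − 43.84 = 93.16 → 93
rgb(133, 114, 93) = #85725d.

#85725d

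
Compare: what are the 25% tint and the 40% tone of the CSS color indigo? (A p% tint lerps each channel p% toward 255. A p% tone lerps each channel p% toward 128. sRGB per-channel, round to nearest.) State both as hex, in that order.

#7840A1, #603381

CSS indigo is rgb(75, 0, 130).
25% tint:
  R: 75 + 45 = 120 → 120
  G: 0 + 0.25×(255−0) = 0 + 63.75 = 63.75 → 64
  B: 130 + 0.25×(255−130) = 130 + 31.25 = 161.25 → 161
  → #7840A1
40% tone:
  R: 75 + 0.4×(128−75) = 75 + 21.2 = 96.2 → 96
  G: 0 + 0.4×(128−0) = 0 + 51.2 = 51.2 → 51
  B: 130 + 0.4×(128−130) = 130 − 0.8 = 129.2 → 129
  → #603381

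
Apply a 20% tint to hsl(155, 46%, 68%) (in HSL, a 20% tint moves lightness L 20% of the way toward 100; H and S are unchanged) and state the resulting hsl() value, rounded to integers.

L moves 20% from 68 toward 100: 68 + 6.4 = 74.4 → 74.
H and S are unchanged.

hsl(155, 46%, 74%)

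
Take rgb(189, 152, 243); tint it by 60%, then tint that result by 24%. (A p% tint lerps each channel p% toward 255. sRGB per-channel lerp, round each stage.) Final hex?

#EBE0FB

Lerp each channel 60% toward 255:
  R: 189 + 39.6 = 228.6 → 229
  G: 152 + 61.8 = 213.8 → 214
  B: 243 + 7.2 = 250.2 → 250
After the tint: rgb(229, 214, 250) = #E5D6FA.
Per channel, c → c + 0.24(255 − c):
  R: 229 + 6.24 = 235.24 → 235
  G: 214 + 9.84 = 223.84 → 224
  B: 250 + 1.2 = 251.2 → 251
rgb(235, 224, 251) = #EBE0FB.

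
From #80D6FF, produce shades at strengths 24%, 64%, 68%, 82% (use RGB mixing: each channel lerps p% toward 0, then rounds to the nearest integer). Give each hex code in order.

#61A3C2, #2E4D5C, #294452, #17272E

#80D6FF is rgb(128, 214, 255).
24%: (128 − 30.72 = 97.28→97, 214 − 51.36 = 162.64→163, 255 − 61.2 = 193.8→194) → #61A3C2
64%: (128 − 81.92 = 46.08→46, 214 − 136.96 = 77.04→77, 255 − 163.2 = 91.8→92) → #2E4D5C
68%: (128 − 87.04 = 40.96→41, 214 − 145.52 = 68.48→68, 255 − 173.4 = 81.6→82) → #294452
82%: (128 − 104.96 = 23.04→23, 214 − 175.48 = 38.52→39, 255 − 209.1 = 45.9→46) → #17272E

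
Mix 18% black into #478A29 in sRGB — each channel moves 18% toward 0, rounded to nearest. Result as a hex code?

#478A29 is rgb(71, 138, 41).
Per channel, c → c + 0.18(0 − c):
  R: 71 − 12.78 = 58.22 → 58
  G: 138 + 0.18×(0−138) = 138 − 24.84 = 113.16 → 113
  B: 41 + 0.18×(0−41) = 41 − 7.38 = 33.62 → 34
rgb(58, 113, 34) = #3A7122.

#3A7122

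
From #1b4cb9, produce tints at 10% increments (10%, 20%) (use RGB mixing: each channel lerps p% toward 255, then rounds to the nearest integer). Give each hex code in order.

#325ec0, #4970c7

#1b4cb9 is rgb(27, 76, 185).
10%: (27 + 22.8 = 49.8→50, 76 + 17.9 = 93.9→94, 185 + 7 = 192→192) → #325ec0
20%: (27 + 45.6 = 72.6→73, 76 + 35.8 = 111.8→112, 185 + 14 = 199→199) → #4970c7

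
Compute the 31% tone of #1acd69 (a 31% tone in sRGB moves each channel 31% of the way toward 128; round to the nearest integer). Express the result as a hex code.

#1acd69 is rgb(26, 205, 105).
A 31% tone moves each channel 31% toward 128:
  R: 26 + 31.62 = 57.62 → 58
  G: 205 + 0.31×(128−205) = 205 − 23.87 = 181.13 → 181
  B: 105 + 7.13 = 112.13 → 112
rgb(58, 181, 112) = #3ab570.

#3ab570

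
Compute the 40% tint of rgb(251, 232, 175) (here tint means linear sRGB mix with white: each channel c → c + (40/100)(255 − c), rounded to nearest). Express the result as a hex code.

Lerp each channel 40% toward 255:
  R: 251 + 0.4×(255−251) = 251 + 1.6 = 252.6 → 253
  G: 232 + 9.2 = 241.2 → 241
  B: 175 + 0.4×(255−175) = 175 + 32 = 207 → 207
rgb(253, 241, 207) = #FDF1CF.

#FDF1CF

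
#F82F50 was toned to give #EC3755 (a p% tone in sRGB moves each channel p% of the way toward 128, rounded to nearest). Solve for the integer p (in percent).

10%

#F82F50 is rgb(248, 47, 80); #EC3755 is rgb(236, 55, 85).
On the R channel (widest range): 236 ≈ 248 + (p/100)(128 − 248), so p ≈ 100×(236 − 248)/(128 − 248) = -1200/-120 = 10.00.
p = 10 reproduces all three channels after rounding.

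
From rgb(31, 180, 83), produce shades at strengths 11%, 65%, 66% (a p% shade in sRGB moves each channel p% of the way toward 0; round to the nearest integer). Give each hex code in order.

11%: (31 − 3.41 = 27.59→28, 180 − 19.8 = 160.2→160, 83 − 9.13 = 73.87→74) → #1CA04A
65%: (31 − 20.15 = 10.85→11, 180 − 117 = 63→63, 83 − 53.95 = 29.05→29) → #0B3F1D
66%: (31 − 20.46 = 10.54→11, 180 − 118.8 = 61.2→61, 83 − 54.78 = 28.22→28) → #0B3D1C

#1CA04A, #0B3F1D, #0B3D1C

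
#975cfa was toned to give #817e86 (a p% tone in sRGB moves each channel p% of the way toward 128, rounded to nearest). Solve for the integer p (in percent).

95%

#975cfa is rgb(151, 92, 250); #817e86 is rgb(129, 126, 134).
On the B channel (widest range): 134 ≈ 250 + (p/100)(128 − 250), so p ≈ 100×(134 − 250)/(128 − 250) = -11600/-122 = 95.08.
p = 95 reproduces all three channels after rounding.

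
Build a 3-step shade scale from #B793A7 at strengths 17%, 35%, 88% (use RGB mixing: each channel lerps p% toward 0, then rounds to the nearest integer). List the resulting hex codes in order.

#987A8B, #77606D, #161214

#B793A7 is rgb(183, 147, 167).
17%: (183 − 31.11 = 151.89→152, 147 − 24.99 = 122.01→122, 167 − 28.39 = 138.61→139) → #987A8B
35%: (183 − 64.05 = 118.95→119, 147 − 51.45 = 95.55→96, 167 − 58.45 = 108.55→109) → #77606D
88%: (183 − 161.04 = 21.96→22, 147 − 129.36 = 17.64→18, 167 − 146.96 = 20.04→20) → #161214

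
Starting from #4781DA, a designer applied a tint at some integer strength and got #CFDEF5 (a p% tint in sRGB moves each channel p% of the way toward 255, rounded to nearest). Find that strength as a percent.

#4781DA is rgb(71, 129, 218); #CFDEF5 is rgb(207, 222, 245).
On the R channel (widest range): 207 ≈ 71 + (p/100)(255 − 71), so p ≈ 100×(207 − 71)/(255 − 71) = 13600/184 = 73.91.
p = 74 reproduces all three channels after rounding.

74%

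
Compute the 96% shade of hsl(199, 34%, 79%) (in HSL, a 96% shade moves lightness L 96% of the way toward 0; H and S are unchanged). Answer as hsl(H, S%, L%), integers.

hsl(199, 34%, 3%)

L moves 96% from 79 toward 0: 79 − 75.84 = 3.16 → 3.
H and S are unchanged.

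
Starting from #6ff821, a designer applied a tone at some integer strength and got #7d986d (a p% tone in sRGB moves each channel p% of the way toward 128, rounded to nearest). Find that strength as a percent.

80%

#6ff821 is rgb(111, 248, 33); #7d986d is rgb(125, 152, 109).
On the G channel (widest range): 152 ≈ 248 + (p/100)(128 − 248), so p ≈ 100×(152 − 248)/(128 − 248) = -9600/-120 = 80.00.
p = 80 reproduces all three channels after rounding.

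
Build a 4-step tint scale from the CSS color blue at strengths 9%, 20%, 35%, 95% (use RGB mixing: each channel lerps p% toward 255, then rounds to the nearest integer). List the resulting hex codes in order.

CSS blue is rgb(0, 0, 255).
9%: (0 + 22.95 = 22.95→23, 0 + 22.95 = 22.95→23, 255→255) → #1717FF
20%: (0 + 51 = 51→51, 0 + 51 = 51→51, 255→255) → #3333FF
35%: (0 + 89.25 = 89.25→89, 0 + 89.25 = 89.25→89, 255→255) → #5959FF
95%: (0 + 242.25 = 242.25→242, 0 + 242.25 = 242.25→242, 255→255) → #F2F2FF

#1717FF, #3333FF, #5959FF, #F2F2FF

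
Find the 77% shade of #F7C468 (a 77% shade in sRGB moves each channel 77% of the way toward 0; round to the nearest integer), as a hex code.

#F7C468 is rgb(247, 196, 104).
A 77% shade moves each channel 77% toward 0:
  R: 247 + 0.77×(0−247) = 247 − 190.19 = 56.81 → 57
  G: 196 + 0.77×(0−196) = 196 − 150.92 = 45.08 → 45
  B: 104 + 0.77×(0−104) = 104 − 80.08 = 23.92 → 24
rgb(57, 45, 24) = #392D18.

#392D18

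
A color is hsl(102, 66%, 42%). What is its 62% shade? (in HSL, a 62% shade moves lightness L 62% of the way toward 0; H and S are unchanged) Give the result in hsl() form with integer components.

L moves 62% from 42 toward 0: 42 − 26.04 = 15.96 → 16.
H and S are unchanged.

hsl(102, 66%, 16%)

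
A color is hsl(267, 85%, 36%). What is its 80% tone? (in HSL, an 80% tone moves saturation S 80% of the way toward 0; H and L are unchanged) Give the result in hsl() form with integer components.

hsl(267, 17%, 36%)

S moves 80% from 85 toward 0: 85 − 68 = 17 → 17.
H and L are unchanged.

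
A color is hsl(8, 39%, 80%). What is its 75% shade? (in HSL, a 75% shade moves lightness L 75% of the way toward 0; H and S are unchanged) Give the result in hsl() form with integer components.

L moves 75% from 80 toward 0: 80 − 60 = 20 → 20.
H and S are unchanged.

hsl(8, 39%, 20%)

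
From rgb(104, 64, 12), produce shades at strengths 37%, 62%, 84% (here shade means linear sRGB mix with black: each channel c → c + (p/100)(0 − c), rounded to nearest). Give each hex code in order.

37%: (104 − 38.48 = 65.52→66, 64 − 23.68 = 40.32→40, 12 − 4.44 = 7.56→8) → #422808
62%: (104 − 64.48 = 39.52→40, 64 − 39.68 = 24.32→24, 12 − 7.44 = 4.56→5) → #281805
84%: (104 − 87.36 = 16.64→17, 64 − 53.76 = 10.24→10, 12 − 10.08 = 1.92→2) → #110A02

#422808, #281805, #110A02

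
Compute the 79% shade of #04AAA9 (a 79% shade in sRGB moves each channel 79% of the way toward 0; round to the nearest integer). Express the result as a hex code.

#012423

#04AAA9 is rgb(4, 170, 169).
Per channel, c → c + 0.79(0 − c):
  R: 4 + 0.79×(0−4) = 4 − 3.16 = 0.84 → 1
  G: 170 + 0.79×(0−170) = 170 − 134.3 = 35.7 → 36
  B: 169 − 133.51 = 35.49 → 35
rgb(1, 36, 35) = #012423.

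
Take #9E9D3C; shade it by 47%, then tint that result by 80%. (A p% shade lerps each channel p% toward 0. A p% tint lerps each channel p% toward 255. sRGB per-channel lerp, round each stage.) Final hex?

#9E9D3C is rgb(158, 157, 60).
A 47% shade moves each channel 47% toward 0:
  R: 158 + 0.47×(0−158) = 158 − 74.26 = 83.74 → 84
  G: 157 − 73.79 = 83.21 → 83
  B: 60 + 0.47×(0−60) = 60 − 28.2 = 31.8 → 32
After the shade: rgb(84, 83, 32) = #545320.
An 80% tint moves each channel 80% toward 255:
  R: 84 + 136.8 = 220.8 → 221
  G: 83 + 0.8×(255−83) = 83 + 137.6 = 220.6 → 221
  B: 32 + 0.8×(255−32) = 32 + 178.4 = 210.4 → 210
rgb(221, 221, 210) = #DDDDD2.

#DDDDD2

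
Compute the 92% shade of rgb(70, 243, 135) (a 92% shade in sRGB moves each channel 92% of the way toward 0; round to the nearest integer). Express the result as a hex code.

#06130B

Per channel, c → c + 0.92(0 − c):
  R: 70 + 0.92×(0−70) = 70 − 64.4 = 5.6 → 6
  G: 243 + 0.92×(0−243) = 243 − 223.56 = 19.44 → 19
  B: 135 + 0.92×(0−135) = 135 − 124.2 = 10.8 → 11
rgb(6, 19, 11) = #06130B.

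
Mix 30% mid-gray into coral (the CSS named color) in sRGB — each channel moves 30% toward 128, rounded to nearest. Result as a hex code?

#D97F5E

CSS coral is rgb(255, 127, 80).
Lerp each channel 30% toward 128:
  R: 255 + 0.3×(128−255) = 255 − 38.1 = 216.9 → 217
  G: 127 + 0.3 = 127.3 → 127
  B: 80 + 14.4 = 94.4 → 94
rgb(217, 127, 94) = #D97F5E.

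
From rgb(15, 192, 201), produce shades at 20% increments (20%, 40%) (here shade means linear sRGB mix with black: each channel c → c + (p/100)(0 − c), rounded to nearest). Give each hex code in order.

#0C9AA1, #097379

20%: (15 − 3 = 12→12, 192 − 38.4 = 153.6→154, 201 − 40.2 = 160.8→161) → #0C9AA1
40%: (15 − 6 = 9→9, 192 − 76.8 = 115.2→115, 201 − 80.4 = 120.6→121) → #097379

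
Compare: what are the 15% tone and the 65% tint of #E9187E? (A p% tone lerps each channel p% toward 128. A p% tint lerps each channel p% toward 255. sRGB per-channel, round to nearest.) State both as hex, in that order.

#E9187E is rgb(233, 24, 126).
15% tone:
  R: 233 + 0.15×(128−233) = 233 − 15.75 = 217.25 → 217
  G: 24 + 0.15×(128−24) = 24 + 15.6 = 39.6 → 40
  B: 126 + 0.15×(128−126) = 126 + 0.3 = 126.3 → 126
  → #D9287E
65% tint:
  R: 233 + 0.65×(255−233) = 233 + 14.3 = 247.3 → 247
  G: 24 + 0.65×(255−24) = 24 + 150.15 = 174.15 → 174
  B: 126 + 83.85 = 209.85 → 210
  → #F7AED2

#D9287E, #F7AED2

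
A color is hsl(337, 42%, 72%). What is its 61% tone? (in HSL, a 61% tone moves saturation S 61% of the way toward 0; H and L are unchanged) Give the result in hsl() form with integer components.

hsl(337, 16%, 72%)

S moves 61% from 42 toward 0: 42 − 25.62 = 16.38 → 16.
H and L are unchanged.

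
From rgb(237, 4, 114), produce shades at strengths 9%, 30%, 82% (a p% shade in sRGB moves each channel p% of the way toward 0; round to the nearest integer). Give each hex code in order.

#D80468, #A60350, #2B0115

9%: (237 − 21.33 = 215.67→216, 4→4, 114 − 10.26 = 103.74→104) → #D80468
30%: (237 − 71.1 = 165.9→166, 4 − 1.2 = 2.8→3, 114 − 34.2 = 79.8→80) → #A60350
82%: (237 − 194.34 = 42.66→43, 4 − 3.28 = 0.72→1, 114 − 93.48 = 20.52→21) → #2B0115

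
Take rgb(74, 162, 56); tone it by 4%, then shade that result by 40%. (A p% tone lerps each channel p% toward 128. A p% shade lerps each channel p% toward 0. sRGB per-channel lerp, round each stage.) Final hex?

Per channel, c → c + 0.04(128 − c):
  R: 74 + 0.04×(128−74) = 74 + 2.16 = 76.16 → 76
  G: 162 − 1.36 = 160.64 → 161
  B: 56 + 0.04×(128−56) = 56 + 2.88 = 58.88 → 59
After the tone: rgb(76, 161, 59) = #4CA13B.
Lerp each channel 40% toward 0:
  R: 76 + 0.4×(0−76) = 76 − 30.4 = 45.6 → 46
  G: 161 + 0.4×(0−161) = 161 − 64.4 = 96.6 → 97
  B: 59 + 0.4×(0−59) = 59 − 23.6 = 35.4 → 35
rgb(46, 97, 35) = #2E6123.

#2E6123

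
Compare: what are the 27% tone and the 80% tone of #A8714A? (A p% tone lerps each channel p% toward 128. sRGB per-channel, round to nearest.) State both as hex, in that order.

#9D7559, #887D75

#A8714A is rgb(168, 113, 74).
27% tone:
  R: 168 + 0.27×(128−168) = 168 − 10.8 = 157.2 → 157
  G: 113 + 0.27×(128−113) = 113 + 4.05 = 117.05 → 117
  B: 74 + 14.58 = 88.58 → 89
  → #9D7559
80% tone:
  R: 168 + 0.8×(128−168) = 168 − 32 = 136 → 136
  G: 113 + 12 = 125 → 125
  B: 74 + 0.8×(128−74) = 74 + 43.2 = 117.2 → 117
  → #887D75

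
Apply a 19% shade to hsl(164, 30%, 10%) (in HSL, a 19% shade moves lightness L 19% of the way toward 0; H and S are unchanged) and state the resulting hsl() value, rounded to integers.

L moves 19% from 10 toward 0: 10 − 1.9 = 8.1 → 8.
H and S are unchanged.

hsl(164, 30%, 8%)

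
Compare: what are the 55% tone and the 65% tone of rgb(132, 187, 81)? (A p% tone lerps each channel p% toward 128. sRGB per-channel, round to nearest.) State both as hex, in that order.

#829b6b, #819570

55% tone:
  R: 132 + 0.55×(128−132) = 132 − 2.2 = 129.8 → 130
  G: 187 + 0.55×(128−187) = 187 − 32.45 = 154.55 → 155
  B: 81 + 0.55×(128−81) = 81 + 25.85 = 106.85 → 107
  → #829b6b
65% tone:
  R: 132 − 2.6 = 129.4 → 129
  G: 187 + 0.65×(128−187) = 187 − 38.35 = 148.65 → 149
  B: 81 + 0.65×(128−81) = 81 + 30.55 = 111.55 → 112
  → #819570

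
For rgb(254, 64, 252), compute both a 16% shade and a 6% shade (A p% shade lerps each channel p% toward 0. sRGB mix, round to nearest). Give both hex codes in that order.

16% shade:
  R: 254 + 0.16×(0−254) = 254 − 40.64 = 213.36 → 213
  G: 64 − 10.24 = 53.76 → 54
  B: 252 − 40.32 = 211.68 → 212
  → #D536D4
6% shade:
  R: 254 + 0.06×(0−254) = 254 − 15.24 = 238.76 → 239
  G: 64 + 0.06×(0−64) = 64 − 3.84 = 60.16 → 60
  B: 252 + 0.06×(0−252) = 252 − 15.12 = 236.88 → 237
  → #EF3CED

#D536D4, #EF3CED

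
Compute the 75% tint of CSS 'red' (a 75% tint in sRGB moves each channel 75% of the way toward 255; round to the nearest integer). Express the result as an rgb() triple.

CSS red is rgb(255, 0, 0).
Lerp each channel 75% toward 255:
  R: 255 + 0.75×(255−255) = 255 + 0 = 255 → 255
  G: 0 + 0.75×(255−0) = 0 + 191.25 = 191.25 → 191
  B: 0 + 0.75×(255−0) = 0 + 191.25 = 191.25 → 191

rgb(255, 191, 191)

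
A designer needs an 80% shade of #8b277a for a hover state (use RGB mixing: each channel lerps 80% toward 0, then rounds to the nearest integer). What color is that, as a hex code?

#8b277a is rgb(139, 39, 122).
Per channel, c → c + 0.8(0 − c):
  R: 139 + 0.8×(0−139) = 139 − 111.2 = 27.8 → 28
  G: 39 − 31.2 = 7.8 → 8
  B: 122 + 0.8×(0−122) = 122 − 97.6 = 24.4 → 24
rgb(28, 8, 24) = #1c0818.

#1c0818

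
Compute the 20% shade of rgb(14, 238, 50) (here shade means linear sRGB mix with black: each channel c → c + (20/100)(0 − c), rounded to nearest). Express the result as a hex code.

#0bbe28

A 20% shade moves each channel 20% toward 0:
  R: 14 + 0.2×(0−14) = 14 − 2.8 = 11.2 → 11
  G: 238 − 47.6 = 190.4 → 190
  B: 50 − 10 = 40 → 40
rgb(11, 190, 40) = #0bbe28.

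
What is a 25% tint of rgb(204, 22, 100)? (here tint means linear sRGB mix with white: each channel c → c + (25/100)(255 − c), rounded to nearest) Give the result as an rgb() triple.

rgb(217, 80, 139)

Lerp each channel 25% toward 255:
  R: 204 + 0.25×(255−204) = 204 + 12.75 = 216.75 → 217
  G: 22 + 0.25×(255−22) = 22 + 58.25 = 80.25 → 80
  B: 100 + 38.75 = 138.75 → 139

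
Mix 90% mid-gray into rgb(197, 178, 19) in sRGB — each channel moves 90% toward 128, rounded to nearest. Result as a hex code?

#878575

Lerp each channel 90% toward 128:
  R: 197 + 0.9×(128−197) = 197 − 62.1 = 134.9 → 135
  G: 178 + 0.9×(128−178) = 178 − 45 = 133 → 133
  B: 19 + 0.9×(128−19) = 19 + 98.1 = 117.1 → 117
rgb(135, 133, 117) = #878575.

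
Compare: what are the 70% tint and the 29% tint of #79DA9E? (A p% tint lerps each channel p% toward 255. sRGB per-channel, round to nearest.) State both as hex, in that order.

#D7F4E2, #A0E5BA

#79DA9E is rgb(121, 218, 158).
70% tint:
  R: 121 + 93.8 = 214.8 → 215
  G: 218 + 0.7×(255−218) = 218 + 25.9 = 243.9 → 244
  B: 158 + 0.7×(255−158) = 158 + 67.9 = 225.9 → 226
  → #D7F4E2
29% tint:
  R: 121 + 38.86 = 159.86 → 160
  G: 218 + 10.73 = 228.73 → 229
  B: 158 + 0.29×(255−158) = 158 + 28.13 = 186.13 → 186
  → #A0E5BA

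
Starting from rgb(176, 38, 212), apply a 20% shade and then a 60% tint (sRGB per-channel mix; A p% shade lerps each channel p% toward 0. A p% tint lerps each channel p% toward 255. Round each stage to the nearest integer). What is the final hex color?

A 20% shade moves each channel 20% toward 0:
  R: 176 − 35.2 = 140.8 → 141
  G: 38 + 0.2×(0−38) = 38 − 7.6 = 30.4 → 30
  B: 212 + 0.2×(0−212) = 212 − 42.4 = 169.6 → 170
After the shade: rgb(141, 30, 170) = #8d1eaa.
Lerp each channel 60% toward 255:
  R: 141 + 0.6×(255−141) = 141 + 68.4 = 209.4 → 209
  G: 30 + 135 = 165 → 165
  B: 170 + 0.6×(255−170) = 170 + 51 = 221 → 221
rgb(209, 165, 221) = #d1a5dd.

#d1a5dd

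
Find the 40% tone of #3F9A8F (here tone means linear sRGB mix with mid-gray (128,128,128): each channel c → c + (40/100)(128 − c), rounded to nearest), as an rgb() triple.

rgb(89, 144, 137)

#3F9A8F is rgb(63, 154, 143).
Per channel, c → c + 0.4(128 − c):
  R: 63 + 26 = 89 → 89
  G: 154 + 0.4×(128−154) = 154 − 10.4 = 143.6 → 144
  B: 143 + 0.4×(128−143) = 143 − 6 = 137 → 137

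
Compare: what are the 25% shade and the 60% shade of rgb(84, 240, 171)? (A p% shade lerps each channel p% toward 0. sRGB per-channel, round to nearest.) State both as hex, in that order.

25% shade:
  R: 84 + 0.25×(0−84) = 84 − 21 = 63 → 63
  G: 240 − 60 = 180 → 180
  B: 171 + 0.25×(0−171) = 171 − 42.75 = 128.25 → 128
  → #3fb480
60% shade:
  R: 84 + 0.6×(0−84) = 84 − 50.4 = 33.6 → 34
  G: 240 + 0.6×(0−240) = 240 − 144 = 96 → 96
  B: 171 + 0.6×(0−171) = 171 − 102.6 = 68.4 → 68
  → #226044

#3fb480, #226044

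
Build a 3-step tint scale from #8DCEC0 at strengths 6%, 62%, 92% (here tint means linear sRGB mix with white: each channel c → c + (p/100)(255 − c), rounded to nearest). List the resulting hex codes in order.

#8DCEC0 is rgb(141, 206, 192).
6%: (141 + 6.84 = 147.84→148, 206 + 2.94 = 208.94→209, 192 + 3.78 = 195.78→196) → #94D1C4
62%: (141 + 70.68 = 211.68→212, 206 + 30.38 = 236.38→236, 192 + 39.06 = 231.06→231) → #D4ECE7
92%: (141 + 104.88 = 245.88→246, 206 + 45.08 = 251.08→251, 192 + 57.96 = 249.96→250) → #F6FBFA

#94D1C4, #D4ECE7, #F6FBFA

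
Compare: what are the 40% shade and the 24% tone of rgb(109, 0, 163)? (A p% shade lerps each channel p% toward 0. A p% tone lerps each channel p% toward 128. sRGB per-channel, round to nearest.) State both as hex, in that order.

#410062, #721f9b

40% shade:
  R: 109 − 43.6 = 65.4 → 65
  G: 0 + 0.4×(0−0) = 0 + 0 = 0 → 0
  B: 163 − 65.2 = 97.8 → 98
  → #410062
24% tone:
  R: 109 + 4.56 = 113.56 → 114
  G: 0 + 0.24×(128−0) = 0 + 30.72 = 30.72 → 31
  B: 163 − 8.4 = 154.6 → 155
  → #721f9b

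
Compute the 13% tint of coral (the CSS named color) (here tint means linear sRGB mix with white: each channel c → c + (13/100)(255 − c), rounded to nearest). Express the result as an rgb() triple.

rgb(255, 144, 103)

CSS coral is rgb(255, 127, 80).
Per channel, c → c + 0.13(255 − c):
  R: 255 + 0.13×(255−255) = 255 + 0 = 255 → 255
  G: 127 + 0.13×(255−127) = 127 + 16.64 = 143.64 → 144
  B: 80 + 0.13×(255−80) = 80 + 22.75 = 102.75 → 103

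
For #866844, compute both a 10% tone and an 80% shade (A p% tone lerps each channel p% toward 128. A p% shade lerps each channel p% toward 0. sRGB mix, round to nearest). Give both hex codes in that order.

#856a4a, #1b150e

#866844 is rgb(134, 104, 68).
10% tone:
  R: 134 − 0.6 = 133.4 → 133
  G: 104 + 0.1×(128−104) = 104 + 2.4 = 106.4 → 106
  B: 68 + 6 = 74 → 74
  → #856a4a
80% shade:
  R: 134 + 0.8×(0−134) = 134 − 107.2 = 26.8 → 27
  G: 104 − 83.2 = 20.8 → 21
  B: 68 − 54.4 = 13.6 → 14
  → #1b150e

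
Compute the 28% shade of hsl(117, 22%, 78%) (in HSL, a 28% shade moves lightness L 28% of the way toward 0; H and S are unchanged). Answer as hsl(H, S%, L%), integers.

L moves 28% from 78 toward 0: 78 − 21.84 = 56.16 → 56.
H and S are unchanged.

hsl(117, 22%, 56%)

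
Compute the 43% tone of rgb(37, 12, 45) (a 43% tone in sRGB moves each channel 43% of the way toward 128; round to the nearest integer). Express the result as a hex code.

A 43% tone moves each channel 43% toward 128:
  R: 37 + 39.13 = 76.13 → 76
  G: 12 + 0.43×(128−12) = 12 + 49.88 = 61.88 → 62
  B: 45 + 0.43×(128−45) = 45 + 35.69 = 80.69 → 81
rgb(76, 62, 81) = #4C3E51.

#4C3E51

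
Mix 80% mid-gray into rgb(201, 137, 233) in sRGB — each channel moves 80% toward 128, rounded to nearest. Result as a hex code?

#8F8295

An 80% tone moves each channel 80% toward 128:
  R: 201 + 0.8×(128−201) = 201 − 58.4 = 142.6 → 143
  G: 137 + 0.8×(128−137) = 137 − 7.2 = 129.8 → 130
  B: 233 − 84 = 149 → 149
rgb(143, 130, 149) = #8F8295.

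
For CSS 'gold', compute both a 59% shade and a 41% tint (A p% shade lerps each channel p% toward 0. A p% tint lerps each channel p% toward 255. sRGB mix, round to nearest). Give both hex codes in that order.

CSS gold is rgb(255, 215, 0).
59% shade:
  R: 255 − 150.45 = 104.55 → 105
  G: 215 + 0.59×(0−215) = 215 − 126.85 = 88.15 → 88
  B: 0 + 0 = 0 → 0
  → #695800
41% tint:
  R: 255 + 0.41×(255−255) = 255 + 0 = 255 → 255
  G: 215 + 16.4 = 231.4 → 231
  B: 0 + 0.41×(255−0) = 0 + 104.55 = 104.55 → 105
  → #ffe769

#695800, #ffe769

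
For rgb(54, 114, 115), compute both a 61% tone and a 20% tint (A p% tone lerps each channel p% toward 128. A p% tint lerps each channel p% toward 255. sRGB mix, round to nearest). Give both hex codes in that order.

#637B7B, #5E8E8F

61% tone:
  R: 54 + 0.61×(128−54) = 54 + 45.14 = 99.14 → 99
  G: 114 + 0.61×(128−114) = 114 + 8.54 = 122.54 → 123
  B: 115 + 0.61×(128−115) = 115 + 7.93 = 122.93 → 123
  → #637B7B
20% tint:
  R: 54 + 0.2×(255−54) = 54 + 40.2 = 94.2 → 94
  G: 114 + 0.2×(255−114) = 114 + 28.2 = 142.2 → 142
  B: 115 + 0.2×(255−115) = 115 + 28 = 143 → 143
  → #5E8E8F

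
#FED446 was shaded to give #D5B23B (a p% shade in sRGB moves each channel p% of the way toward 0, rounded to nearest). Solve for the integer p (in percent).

16%

#FED446 is rgb(254, 212, 70); #D5B23B is rgb(213, 178, 59).
On the R channel (widest range): 213 ≈ 254 + (p/100)(0 − 254), so p ≈ 100×(213 − 254)/(0 − 254) = -4100/-254 = 16.14.
p = 16 reproduces all three channels after rounding.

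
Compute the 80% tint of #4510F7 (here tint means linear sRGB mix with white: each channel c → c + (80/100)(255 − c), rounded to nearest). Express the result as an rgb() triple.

#4510F7 is rgb(69, 16, 247).
Per channel, c → c + 0.8(255 − c):
  R: 69 + 148.8 = 217.8 → 218
  G: 16 + 0.8×(255−16) = 16 + 191.2 = 207.2 → 207
  B: 247 + 0.8×(255−247) = 247 + 6.4 = 253.4 → 253

rgb(218, 207, 253)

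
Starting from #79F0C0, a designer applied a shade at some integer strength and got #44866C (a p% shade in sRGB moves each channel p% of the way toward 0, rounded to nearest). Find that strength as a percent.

44%

#79F0C0 is rgb(121, 240, 192); #44866C is rgb(68, 134, 108).
On the G channel (widest range): 134 ≈ 240 + (p/100)(0 − 240), so p ≈ 100×(134 − 240)/(0 − 240) = -10600/-240 = 44.17.
p = 44 reproduces all three channels after rounding.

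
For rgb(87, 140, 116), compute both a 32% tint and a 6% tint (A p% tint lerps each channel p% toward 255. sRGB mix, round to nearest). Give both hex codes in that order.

#8db1a0, #61937c

32% tint:
  R: 87 + 0.32×(255−87) = 87 + 53.76 = 140.76 → 141
  G: 140 + 36.8 = 176.8 → 177
  B: 116 + 44.48 = 160.48 → 160
  → #8db1a0
6% tint:
  R: 87 + 10.08 = 97.08 → 97
  G: 140 + 6.9 = 146.9 → 147
  B: 116 + 0.06×(255−116) = 116 + 8.34 = 124.34 → 124
  → #61937c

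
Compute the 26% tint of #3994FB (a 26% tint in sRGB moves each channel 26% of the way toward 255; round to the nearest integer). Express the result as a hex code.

#3994FB is rgb(57, 148, 251).
Lerp each channel 26% toward 255:
  R: 57 + 0.26×(255−57) = 57 + 51.48 = 108.48 → 108
  G: 148 + 27.82 = 175.82 → 176
  B: 251 + 0.26×(255−251) = 251 + 1.04 = 252.04 → 252
rgb(108, 176, 252) = #6CB0FC.

#6CB0FC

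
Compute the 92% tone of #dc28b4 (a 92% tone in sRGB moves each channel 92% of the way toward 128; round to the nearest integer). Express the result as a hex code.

#dc28b4 is rgb(220, 40, 180).
A 92% tone moves each channel 92% toward 128:
  R: 220 + 0.92×(128−220) = 220 − 84.64 = 135.36 → 135
  G: 40 + 0.92×(128−40) = 40 + 80.96 = 120.96 → 121
  B: 180 + 0.92×(128−180) = 180 − 47.84 = 132.16 → 132
rgb(135, 121, 132) = #877984.

#877984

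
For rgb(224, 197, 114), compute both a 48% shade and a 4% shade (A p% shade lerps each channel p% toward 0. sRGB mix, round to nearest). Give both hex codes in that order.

48% shade:
  R: 224 − 107.52 = 116.48 → 116
  G: 197 + 0.48×(0−197) = 197 − 94.56 = 102.44 → 102
  B: 114 − 54.72 = 59.28 → 59
  → #74663b
4% shade:
  R: 224 + 0.04×(0−224) = 224 − 8.96 = 215.04 → 215
  G: 197 + 0.04×(0−197) = 197 − 7.88 = 189.12 → 189
  B: 114 − 4.56 = 109.44 → 109
  → #d7bd6d

#74663b, #d7bd6d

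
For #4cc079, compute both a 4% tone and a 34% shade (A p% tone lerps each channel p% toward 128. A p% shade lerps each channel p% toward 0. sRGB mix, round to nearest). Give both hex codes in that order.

#4cc079 is rgb(76, 192, 121).
4% tone:
  R: 76 + 2.08 = 78.08 → 78
  G: 192 − 2.56 = 189.44 → 189
  B: 121 + 0.04×(128−121) = 121 + 0.28 = 121.28 → 121
  → #4ebd79
34% shade:
  R: 76 + 0.34×(0−76) = 76 − 25.84 = 50.16 → 50
  G: 192 − 65.28 = 126.72 → 127
  B: 121 − 41.14 = 79.86 → 80
  → #327f50

#4ebd79, #327f50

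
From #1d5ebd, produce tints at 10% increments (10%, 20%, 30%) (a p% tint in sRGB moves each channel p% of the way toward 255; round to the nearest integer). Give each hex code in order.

#1d5ebd is rgb(29, 94, 189).
10%: (29 + 22.6 = 51.6→52, 94 + 16.1 = 110.1→110, 189 + 6.6 = 195.6→196) → #346ec4
20%: (29 + 45.2 = 74.2→74, 94 + 32.2 = 126.2→126, 189 + 13.2 = 202.2→202) → #4a7eca
30%: (29 + 67.8 = 96.8→97, 94 + 48.3 = 142.3→142, 189 + 19.8 = 208.8→209) → #618ed1

#346ec4, #4a7eca, #618ed1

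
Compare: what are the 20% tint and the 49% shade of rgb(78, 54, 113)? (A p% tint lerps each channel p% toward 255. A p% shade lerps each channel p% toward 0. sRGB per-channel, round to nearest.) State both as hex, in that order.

#715e8d, #281c3a

20% tint:
  R: 78 + 35.4 = 113.4 → 113
  G: 54 + 40.2 = 94.2 → 94
  B: 113 + 28.4 = 141.4 → 141
  → #715e8d
49% shade:
  R: 78 − 38.22 = 39.78 → 40
  G: 54 − 26.46 = 27.54 → 28
  B: 113 − 55.37 = 57.63 → 58
  → #281c3a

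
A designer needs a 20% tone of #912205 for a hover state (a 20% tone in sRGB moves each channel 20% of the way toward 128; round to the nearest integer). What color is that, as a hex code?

#8e351e

#912205 is rgb(145, 34, 5).
Lerp each channel 20% toward 128:
  R: 145 − 3.4 = 141.6 → 142
  G: 34 + 0.2×(128−34) = 34 + 18.8 = 52.8 → 53
  B: 5 + 0.2×(128−5) = 5 + 24.6 = 29.6 → 30
rgb(142, 53, 30) = #8e351e.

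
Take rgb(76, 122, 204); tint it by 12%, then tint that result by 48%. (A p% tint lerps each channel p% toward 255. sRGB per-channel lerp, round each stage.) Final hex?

#ADC2E8

Lerp each channel 12% toward 255:
  R: 76 + 0.12×(255−76) = 76 + 21.48 = 97.48 → 97
  G: 122 + 0.12×(255−122) = 122 + 15.96 = 137.96 → 138
  B: 204 + 6.12 = 210.12 → 210
After the tint: rgb(97, 138, 210) = #618AD2.
Lerp each channel 48% toward 255:
  R: 97 + 75.84 = 172.84 → 173
  G: 138 + 56.16 = 194.16 → 194
  B: 210 + 21.6 = 231.6 → 232
rgb(173, 194, 232) = #ADC2E8.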